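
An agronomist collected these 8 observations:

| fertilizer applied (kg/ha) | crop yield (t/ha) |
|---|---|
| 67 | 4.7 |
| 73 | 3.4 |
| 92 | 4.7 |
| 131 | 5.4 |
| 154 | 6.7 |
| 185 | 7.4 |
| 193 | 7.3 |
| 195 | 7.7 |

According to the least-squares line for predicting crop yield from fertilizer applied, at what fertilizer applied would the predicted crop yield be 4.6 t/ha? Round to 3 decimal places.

89.820

n = 8, Σx = 1090, Σy = 47.3, Σxy = 7014.1, Σx² = 168658
Sxx = Σx² − (Σx)²/n = 168658 − 148512.5 = 20145.5
Sxy = Σxy − (Σx)(Σy)/n = 7014.1 − 6444.625 = 569.475
b = Sxy/Sxx = 569.475/20145.5 = 0.028268
a = ȳ − b·x̄ = 5.9125 − 0.028268·136.25 = 2.060971
Set a + b·x = 4.6: x = (4.6 − 2.060971) / 0.028268 = 89.819571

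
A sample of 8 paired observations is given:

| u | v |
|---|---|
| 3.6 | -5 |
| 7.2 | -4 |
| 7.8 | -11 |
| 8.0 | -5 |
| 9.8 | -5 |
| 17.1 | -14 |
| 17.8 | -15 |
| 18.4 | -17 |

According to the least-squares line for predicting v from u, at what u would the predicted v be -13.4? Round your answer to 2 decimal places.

15.92

n = 8, Σx = 89.7, Σy = -76, Σxy = -1040.8, Σx² = 1233.49
Sxx = Σx² − (Σx)²/n = 1233.49 − 1005.76125 = 227.72875
Sxy = Σxy − (Σx)(Σy)/n = -1040.8 − (-852.15) = -188.65
b = Sxy/Sxx = -188.65/227.72875 = -0.828398
a = ȳ − b·x̄ = -9.5 − (-0.828398)·11.2125 = -0.211589
Set a + b·x = -13.4: x = (-13.4 − (-0.211589)) / (-0.828398) = 15.920383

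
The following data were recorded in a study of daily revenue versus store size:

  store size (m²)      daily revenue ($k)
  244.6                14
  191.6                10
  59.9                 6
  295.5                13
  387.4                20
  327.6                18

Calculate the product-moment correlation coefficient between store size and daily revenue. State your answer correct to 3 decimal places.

0.962

n = 6, Σx = 1506.6, Σy = 81, Σxy = 23186.1, Σx² = 444848.5, Σy² = 1225
Sxx = Σx² − (Σx)²/n = 444848.5 − 378307.26 = 66541.24
Sxy = Σxy − (Σx)(Σy)/n = 23186.1 − 20339.1 = 2847
Syy = Σy² − (Σy)²/n = 1225 − 1093.5 = 131.5
r = Sxy/√(Sxx·Syy) = 2847/√(8750173.06) = 2847/2958.069144 = 0.962452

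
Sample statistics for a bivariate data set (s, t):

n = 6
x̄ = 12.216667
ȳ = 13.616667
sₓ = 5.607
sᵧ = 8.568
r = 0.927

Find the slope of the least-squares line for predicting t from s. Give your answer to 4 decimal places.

b = r · sᵧ/sₓ = 0.927 · 8.568/5.607 = 1.416539

1.4165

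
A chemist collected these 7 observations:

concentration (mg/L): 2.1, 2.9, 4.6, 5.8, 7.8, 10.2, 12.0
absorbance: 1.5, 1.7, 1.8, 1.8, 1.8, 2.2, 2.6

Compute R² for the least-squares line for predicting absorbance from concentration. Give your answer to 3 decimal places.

n = 7, Σx = 45.4, Σy = 13.4, Σxy = 94.48, Σx² = 376.5, Σy² = 26.46
Sxx = Σx² − (Σx)²/n = 376.5 − 294.451429 = 82.048571
Sxy = Σxy − (Σx)(Σy)/n = 94.48 − 86.908571 = 7.571429
Syy = Σy² − (Σy)²/n = 26.46 − 25.651429 = 0.808571
R² = Sxy²/(Sxx·Syy) = (7.571429)²/(82.048571·0.808571) = 0.864104

0.864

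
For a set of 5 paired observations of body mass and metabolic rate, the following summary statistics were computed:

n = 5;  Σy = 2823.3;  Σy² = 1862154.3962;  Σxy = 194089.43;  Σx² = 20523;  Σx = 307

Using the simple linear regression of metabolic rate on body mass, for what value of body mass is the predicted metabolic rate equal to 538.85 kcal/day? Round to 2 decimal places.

59.32

Sxx = Σx² − (Σx)²/n = 20523 − 18849.8 = 1673.2
Sxy = Σxy − (Σx)(Σy)/n = 194089.43 − 173350.62 = 20738.81
b = Sxy/Sxx = 20738.81/1673.2 = 12.394699
a = ȳ − b·x̄ = 564.66 − 12.394699·61.4 = -196.374505
Set a + b·x = 538.85: x = (538.85 − (-196.374505)) / 12.394699 = 59.317658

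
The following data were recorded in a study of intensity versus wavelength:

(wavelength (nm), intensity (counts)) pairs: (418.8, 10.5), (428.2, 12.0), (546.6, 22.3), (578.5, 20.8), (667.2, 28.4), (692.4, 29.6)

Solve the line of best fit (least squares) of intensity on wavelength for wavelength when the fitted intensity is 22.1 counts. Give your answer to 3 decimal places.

577.190

n = 6, Σx = 3331.7, Σy = 123.6, Σxy = 73201.3, Σx² = 1916756.09
Sxx = Σx² − (Σx)²/n = 1916756.09 − 1850037.481667 = 66718.608333
Sxy = Σxy − (Σx)(Σy)/n = 73201.3 − 68633.02 = 4568.28
b = Sxy/Sxx = 4568.28/66718.608333 = 0.068471
a = ȳ − b·x̄ = 20.6 − 0.068471·555.283333 = -17.420723
Set a + b·x = 22.1: x = (22.1 − (-17.420723)) / 0.068471 = 577.190465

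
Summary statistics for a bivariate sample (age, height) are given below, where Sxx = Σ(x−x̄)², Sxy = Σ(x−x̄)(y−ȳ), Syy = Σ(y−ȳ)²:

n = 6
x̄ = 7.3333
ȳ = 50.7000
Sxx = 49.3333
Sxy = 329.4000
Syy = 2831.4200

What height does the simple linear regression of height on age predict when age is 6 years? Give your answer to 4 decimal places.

b = Sxy/Sxx = 329.4/49.3333 = 6.677032
a = ȳ − b·x̄ = 50.7 − 6.677032·7.3333 = 1.735325
ŷ(6) = a + b·6 = 1.735325 + 6.677032·6 = 41.797514

41.7975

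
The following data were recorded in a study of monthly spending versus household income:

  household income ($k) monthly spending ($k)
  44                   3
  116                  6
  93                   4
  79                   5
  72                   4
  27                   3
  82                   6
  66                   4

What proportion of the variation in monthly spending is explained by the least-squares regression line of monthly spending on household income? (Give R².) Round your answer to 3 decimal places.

0.659

n = 8, Σx = 579, Σy = 35, Σxy = 2720, Σx² = 47275, Σy² = 163
Sxx = Σx² − (Σx)²/n = 47275 − 41905.125 = 5369.875
Sxy = Σxy − (Σx)(Σy)/n = 2720 − 2533.125 = 186.875
Syy = Σy² − (Σy)²/n = 163 − 153.125 = 9.875
R² = Sxy²/(Sxx·Syy) = (186.875)²/(5369.875·9.875) = 0.658569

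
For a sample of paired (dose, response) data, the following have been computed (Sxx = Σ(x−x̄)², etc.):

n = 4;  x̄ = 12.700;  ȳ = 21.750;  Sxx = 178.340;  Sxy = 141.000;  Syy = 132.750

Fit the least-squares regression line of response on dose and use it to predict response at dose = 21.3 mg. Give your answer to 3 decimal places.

28.549

b = Sxy/Sxx = 141/178.34 = 0.790625
a = ȳ − b·x̄ = 21.75 − 0.790625·12.7 = 11.709067
ŷ(21.3) = a + b·21.3 = 11.709067 + 0.790625·21.3 = 28.549372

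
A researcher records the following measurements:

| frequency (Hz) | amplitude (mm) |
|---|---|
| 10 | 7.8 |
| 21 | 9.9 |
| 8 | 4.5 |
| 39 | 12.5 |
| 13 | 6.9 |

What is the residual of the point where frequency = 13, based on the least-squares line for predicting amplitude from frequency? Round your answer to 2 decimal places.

-0.26

n = 5, Σx = 91, Σy = 41.6, Σxy = 899.1, Σx² = 2295
Sxx = Σx² − (Σx)²/n = 2295 − 1656.2 = 638.8
Sxy = Σxy − (Σx)(Σy)/n = 899.1 − 757.12 = 141.98
b = Sxy/Sxx = 141.98/638.8 = 0.222260
a = ȳ − b·x̄ = 8.32 − 0.222260·18.2 = 4.274859
ŷ(13) = 4.274859 + 0.222260·13 = 7.164245
residual = y − ŷ = 6.9 − 7.164245 = -0.264245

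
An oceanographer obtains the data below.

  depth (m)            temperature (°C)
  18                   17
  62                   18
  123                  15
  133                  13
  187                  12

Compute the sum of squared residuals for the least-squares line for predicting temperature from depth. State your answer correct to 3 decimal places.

n = 5, Σx = 523, Σy = 75, Σxy = 7240, Σx² = 71955, Σy² = 1151
Sxx = Σx² − (Σx)²/n = 71955 − 54705.8 = 17249.2
Sxy = Σxy − (Σx)(Σy)/n = 7240 − 7845 = -605
Syy = Σy² − (Σy)²/n = 1151 − 1125 = 26
b = Sxy/Sxx = -605/17249.2 = -0.035074
SSE = Syy − b·Sxy = 26 − (-0.035074)·(-605) = 4.780175

4.780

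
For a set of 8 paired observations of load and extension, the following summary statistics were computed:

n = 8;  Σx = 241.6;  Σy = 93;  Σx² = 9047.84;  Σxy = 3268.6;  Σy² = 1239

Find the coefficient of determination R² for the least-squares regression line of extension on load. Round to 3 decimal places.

0.765

Sxx = Σx² − (Σx)²/n = 9047.84 − 7296.32 = 1751.52
Sxy = Σxy − (Σx)(Σy)/n = 3268.6 − 2808.6 = 460
Syy = Σy² − (Σy)²/n = 1239 − 1081.125 = 157.875
R² = Sxy²/(Sxx·Syy) = (460)²/(1751.52·157.875) = 0.765222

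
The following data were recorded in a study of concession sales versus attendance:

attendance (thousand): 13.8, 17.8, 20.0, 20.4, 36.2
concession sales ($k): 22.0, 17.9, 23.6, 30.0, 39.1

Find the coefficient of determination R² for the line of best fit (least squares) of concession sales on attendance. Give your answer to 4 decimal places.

n = 5, Σx = 108.2, Σy = 132.6, Σxy = 3121.64, Σx² = 2633.88, Σy² = 3790.18
Sxx = Σx² − (Σx)²/n = 2633.88 − 2341.448 = 292.432
Sxy = Σxy − (Σx)(Σy)/n = 3121.64 − 2869.464 = 252.176
Syy = Σy² − (Σy)²/n = 3790.18 − 3516.552 = 273.628
R² = Sxy²/(Sxx·Syy) = (252.176)²/(292.432·273.628) = 0.794735

0.7947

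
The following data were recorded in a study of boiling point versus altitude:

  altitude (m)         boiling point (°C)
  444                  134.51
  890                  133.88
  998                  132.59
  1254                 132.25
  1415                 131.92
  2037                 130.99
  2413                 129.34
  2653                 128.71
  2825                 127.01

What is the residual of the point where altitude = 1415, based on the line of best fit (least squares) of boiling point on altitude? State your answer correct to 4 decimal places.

n = 9, Σx = 14929, Σy = 1181.2, Σxy = 1942903.69, Σx² = 30550953
Sxx = Σx² − (Σx)²/n = 30550953 − 24763893.444444 = 5787059.555556
Sxy = Σxy − (Σx)(Σy)/n = 1942903.69 − 1959348.311111 = -16444.621111
b = Sxy/Sxx = -16444.621111/5787059.555556 = -0.002842
a = ȳ − b·x̄ = 131.244444 − (-0.002842)·1658.777778 = 135.958060
ŷ(1415) = 135.958060 + (-0.002842)·1415 = 131.937168
residual = y − ŷ = 131.92 − 131.937168 = -0.017168

-0.0172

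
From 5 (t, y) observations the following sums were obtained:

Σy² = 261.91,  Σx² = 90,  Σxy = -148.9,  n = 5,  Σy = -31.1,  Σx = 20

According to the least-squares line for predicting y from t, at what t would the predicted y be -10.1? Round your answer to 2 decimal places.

Sxx = Σx² − (Σx)²/n = 90 − 80 = 10
Sxy = Σxy − (Σx)(Σy)/n = -148.9 − (-124.4) = -24.5
b = Sxy/Sxx = -24.5/10 = -2.45
a = ȳ − b·x̄ = -6.22 − (-2.45)·4 = 3.58
Set a + b·x = -10.1: x = (-10.1 − 3.58) / (-2.45) = 5.583673

5.58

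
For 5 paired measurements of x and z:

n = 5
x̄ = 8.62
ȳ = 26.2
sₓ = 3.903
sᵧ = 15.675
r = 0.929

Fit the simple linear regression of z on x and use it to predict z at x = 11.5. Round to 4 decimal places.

36.9453

b = r · sᵧ/sₓ = 0.929 · 15.675/3.903 = 3.730995
a = ȳ − b·x̄ = 26.2 − 3.730995·8.62 = -5.961180
ŷ(11.5) = a + b·11.5 = -5.961180 + 3.730995·11.5 = 36.945267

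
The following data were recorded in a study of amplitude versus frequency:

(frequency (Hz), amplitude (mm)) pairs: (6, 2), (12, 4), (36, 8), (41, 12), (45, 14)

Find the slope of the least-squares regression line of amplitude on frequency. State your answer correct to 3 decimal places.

n = 5, Σx = 140, Σy = 40, Σxy = 1470, Σx² = 5182
Sxx = Σx² − (Σx)²/n = 5182 − 3920 = 1262
Sxy = Σxy − (Σx)(Σy)/n = 1470 − 1120 = 350
b = Sxy/Sxx = 350/1262 = 0.277338

0.277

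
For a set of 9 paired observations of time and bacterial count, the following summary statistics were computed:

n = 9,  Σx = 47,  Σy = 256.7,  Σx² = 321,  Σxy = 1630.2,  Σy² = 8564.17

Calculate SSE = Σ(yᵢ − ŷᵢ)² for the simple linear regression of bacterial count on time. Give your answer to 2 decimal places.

132.07

Sxx = Σx² − (Σx)²/n = 321 − 245.444444 = 75.555556
Sxy = Σxy − (Σx)(Σy)/n = 1630.2 − 1340.544444 = 289.655556
Syy = Σy² − (Σy)²/n = 8564.17 − 7321.654444 = 1242.515556
b = Sxy/Sxx = 289.655556/75.555556 = 3.833676
SSE = Syy − b·Sxy = 1242.515556 − 3.833676·289.655556 = 132.069868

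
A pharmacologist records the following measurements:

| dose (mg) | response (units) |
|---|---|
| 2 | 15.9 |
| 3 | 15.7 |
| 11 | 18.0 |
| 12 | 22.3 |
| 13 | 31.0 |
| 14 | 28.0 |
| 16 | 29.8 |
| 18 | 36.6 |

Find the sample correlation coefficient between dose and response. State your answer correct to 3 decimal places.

n = 8, Σx = 89, Σy = 197.3, Σxy = 2475.1, Σx² = 1223, Σy² = 5293.19
Sxx = Σx² − (Σx)²/n = 1223 − 990.125 = 232.875
Sxy = Σxy − (Σx)(Σy)/n = 2475.1 − 2194.9625 = 280.1375
Syy = Σy² − (Σy)²/n = 5293.19 − 4865.91125 = 427.27875
r = Sxy/√(Sxx·Syy) = 280.1375/√(99502.538906) = 280.1375/315.440230 = 0.888084

0.888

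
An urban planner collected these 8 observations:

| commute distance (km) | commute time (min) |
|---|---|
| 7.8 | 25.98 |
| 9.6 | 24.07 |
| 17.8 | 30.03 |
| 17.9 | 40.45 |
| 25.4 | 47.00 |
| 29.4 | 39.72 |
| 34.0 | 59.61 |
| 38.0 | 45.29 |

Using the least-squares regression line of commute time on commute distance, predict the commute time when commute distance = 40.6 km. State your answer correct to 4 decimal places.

n = 8, Σx = 179.9, Σy = 312.15, Σxy = 7801.633, Σx² = 4899.77
Sxx = Σx² − (Σx)²/n = 4899.77 − 4045.50125 = 854.26875
Sxy = Σxy − (Σx)(Σy)/n = 7801.633 − 7019.473125 = 782.159875
b = Sxy/Sxx = 782.159875/854.26875 = 0.915590
a = ȳ − b·x̄ = 39.01875 − 0.915590·22.4875 = 18.429421
ŷ(40.6) = a + b·40.6 = 18.429421 + 0.915590·40.6 = 55.602373

55.6024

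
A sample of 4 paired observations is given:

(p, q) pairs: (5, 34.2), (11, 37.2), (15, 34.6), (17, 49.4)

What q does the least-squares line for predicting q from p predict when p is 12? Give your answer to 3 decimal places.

n = 4, Σx = 48, Σy = 155.4, Σxy = 1939, Σx² = 660
Sxx = Σx² − (Σx)²/n = 660 − 576 = 84
Sxy = Σxy − (Σx)(Σy)/n = 1939 − 1864.8 = 74.2
b = Sxy/Sxx = 74.2/84 = 0.883333
a = ȳ − b·x̄ = 38.85 − 0.883333·12 = 28.25
ŷ(12) = a + b·12 = 28.25 + 0.883333·12 = 38.85

38.850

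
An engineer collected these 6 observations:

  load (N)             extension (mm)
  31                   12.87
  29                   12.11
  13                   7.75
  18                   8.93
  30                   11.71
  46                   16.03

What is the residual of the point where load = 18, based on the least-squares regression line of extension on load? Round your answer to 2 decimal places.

-0.13

n = 6, Σx = 167, Σy = 69.4, Σxy = 2100.33, Σx² = 5311
Sxx = Σx² − (Σx)²/n = 5311 − 4648.166667 = 662.833333
Sxy = Σxy − (Σx)(Σy)/n = 2100.33 − 1931.633333 = 168.696667
b = Sxy/Sxx = 168.696667/662.833333 = 0.254508
a = ȳ − b·x̄ = 11.566667 − 0.254508·27.833333 = 4.482849
ŷ(18) = 4.482849 + 0.254508·18 = 9.064001
residual = y − ŷ = 8.93 − 9.064001 = -0.134001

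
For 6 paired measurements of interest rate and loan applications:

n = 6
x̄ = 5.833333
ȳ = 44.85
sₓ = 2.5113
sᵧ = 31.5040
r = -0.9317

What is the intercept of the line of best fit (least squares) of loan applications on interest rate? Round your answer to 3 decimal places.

113.030

b = r · sᵧ/sₓ = -0.9317 · 31.504/2.5113 = -11.688081
a = ȳ − b·x̄ = 44.85 − (-11.688081)·5.833333 = 113.030466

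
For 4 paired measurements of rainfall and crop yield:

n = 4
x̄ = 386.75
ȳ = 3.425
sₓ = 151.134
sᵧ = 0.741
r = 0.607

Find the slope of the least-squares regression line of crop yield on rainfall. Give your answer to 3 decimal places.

0.003

b = r · sᵧ/sₓ = 0.607 · 0.741/151.134 = 0.002976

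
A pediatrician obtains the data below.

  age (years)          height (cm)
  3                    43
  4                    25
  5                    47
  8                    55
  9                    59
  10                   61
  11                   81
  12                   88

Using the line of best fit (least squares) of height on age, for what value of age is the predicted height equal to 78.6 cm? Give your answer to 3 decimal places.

n = 8, Σx = 62, Σy = 459, Σxy = 3992, Σx² = 560
Sxx = Σx² − (Σx)²/n = 560 − 480.5 = 79.5
Sxy = Σxy − (Σx)(Σy)/n = 3992 − 3557.25 = 434.75
b = Sxy/Sxx = 434.75/79.5 = 5.468553
a = ȳ − b·x̄ = 57.375 − 5.468553·7.75 = 14.993711
Set a + b·x = 78.6: x = (78.6 − 14.993711) / 5.468553 = 11.631282

11.631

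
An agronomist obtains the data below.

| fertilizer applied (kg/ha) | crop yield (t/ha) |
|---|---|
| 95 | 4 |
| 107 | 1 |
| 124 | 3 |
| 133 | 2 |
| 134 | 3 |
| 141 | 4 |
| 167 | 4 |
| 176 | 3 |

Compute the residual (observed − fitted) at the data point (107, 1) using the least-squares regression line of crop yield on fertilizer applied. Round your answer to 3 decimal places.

-1.705

n = 8, Σx = 1077, Σy = 24, Σxy = 3287, Σx² = 150241
Sxx = Σx² − (Σx)²/n = 150241 − 144991.125 = 5249.875
Sxy = Σxy − (Σx)(Σy)/n = 3287 − 3231 = 56
b = Sxy/Sxx = 56/5249.875 = 0.010667
a = ȳ − b·x̄ = 3 − 0.010667·134.625 = 1.563966
ŷ(107) = 1.563966 + 0.010667·107 = 2.705326
residual = y − ŷ = 1 − 2.705326 = -1.705326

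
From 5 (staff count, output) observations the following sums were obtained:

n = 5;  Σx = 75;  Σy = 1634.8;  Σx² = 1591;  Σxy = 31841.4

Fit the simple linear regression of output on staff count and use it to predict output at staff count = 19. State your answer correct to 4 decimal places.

389.7875

Sxx = Σx² − (Σx)²/n = 1591 − 1125 = 466
Sxy = Σxy − (Σx)(Σy)/n = 31841.4 − 24522 = 7319.4
b = Sxy/Sxx = 7319.4/466 = 15.706867
a = ȳ − b·x̄ = 326.96 − 15.706867·15 = 91.356996
ŷ(19) = a + b·19 = 91.356996 + 15.706867·19 = 389.787468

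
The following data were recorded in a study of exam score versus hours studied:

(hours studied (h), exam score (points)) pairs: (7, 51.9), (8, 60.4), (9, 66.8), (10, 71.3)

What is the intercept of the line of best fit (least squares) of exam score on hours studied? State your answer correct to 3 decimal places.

n = 4, Σx = 34, Σy = 250.4, Σxy = 2160.7, Σx² = 294
Sxx = Σx² − (Σx)²/n = 294 − 289 = 5
Sxy = Σxy − (Σx)(Σy)/n = 2160.7 − 2128.4 = 32.3
b = Sxy/Sxx = 32.3/5 = 6.46
a = ȳ − b·x̄ = 62.6 − 6.46·8.5 = 7.69

7.690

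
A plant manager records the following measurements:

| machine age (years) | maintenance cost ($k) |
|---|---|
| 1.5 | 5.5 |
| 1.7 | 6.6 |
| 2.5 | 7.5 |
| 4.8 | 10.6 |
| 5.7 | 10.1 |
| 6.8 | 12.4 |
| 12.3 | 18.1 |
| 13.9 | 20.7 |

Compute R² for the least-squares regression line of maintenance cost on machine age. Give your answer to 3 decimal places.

n = 8, Σx = 49.2, Σy = 91.5, Σxy = 741.35, Σx² = 457.66, Σy² = 1254.29
Sxx = Σx² − (Σx)²/n = 457.66 − 302.58 = 155.08
Sxy = Σxy − (Σx)(Σy)/n = 741.35 − 562.725 = 178.625
Syy = Σy² − (Σy)²/n = 1254.29 − 1046.53125 = 207.75875
R² = Sxy²/(Sxx·Syy) = (178.625)²/(155.08·207.75875) = 0.990306

0.990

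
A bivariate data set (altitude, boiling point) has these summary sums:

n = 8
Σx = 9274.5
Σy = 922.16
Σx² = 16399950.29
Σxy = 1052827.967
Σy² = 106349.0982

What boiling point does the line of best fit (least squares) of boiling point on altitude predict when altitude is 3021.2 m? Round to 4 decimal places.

109.9151

Sxx = Σx² − (Σx)²/n = 16399950.29 − 10752043.78125 = 5647906.50875
Sxy = Σxy − (Σx)(Σy)/n = 1052827.967 − 1069071.615 = -16243.648
b = Sxy/Sxx = -16243.648/5647906.50875 = -0.002876
a = ȳ − b·x̄ = 115.27 − (-0.002876)·1159.3125 = 118.604238
ŷ(3021.2) = a + b·3021.2 = 118.604238 + (-0.002876)·3021.2 = 109.915123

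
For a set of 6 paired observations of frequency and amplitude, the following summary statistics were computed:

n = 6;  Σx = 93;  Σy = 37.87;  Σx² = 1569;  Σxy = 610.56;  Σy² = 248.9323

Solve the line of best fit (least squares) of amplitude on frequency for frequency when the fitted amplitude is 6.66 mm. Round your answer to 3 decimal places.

Sxx = Σx² − (Σx)²/n = 1569 − 1441.5 = 127.5
Sxy = Σxy − (Σx)(Σy)/n = 610.56 − 586.985 = 23.575
b = Sxy/Sxx = 23.575/127.5 = 0.184902
a = ȳ − b·x̄ = 6.311667 − 0.184902·15.5 = 3.445686
Set a + b·x = 6.66: x = (6.66 − 3.445686) / 0.184902 = 17.383881

17.384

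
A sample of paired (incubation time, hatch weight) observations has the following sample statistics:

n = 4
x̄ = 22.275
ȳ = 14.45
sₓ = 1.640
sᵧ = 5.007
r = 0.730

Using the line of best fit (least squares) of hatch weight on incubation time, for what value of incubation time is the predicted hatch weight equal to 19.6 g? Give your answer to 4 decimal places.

24.5857

b = r · sᵧ/sₓ = 0.73 · 5.007/1.64 = 2.228726
a = ȳ − b·x̄ = 14.45 − 2.228726·22.275 = -35.194863
Set a + b·x = 19.6: x = (19.6 − (-35.194863)) / 2.228726 = 24.585738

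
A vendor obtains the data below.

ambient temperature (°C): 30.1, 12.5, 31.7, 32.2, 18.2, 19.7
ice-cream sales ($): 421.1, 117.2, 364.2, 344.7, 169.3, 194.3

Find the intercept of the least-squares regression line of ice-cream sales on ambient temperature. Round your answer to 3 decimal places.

n = 6, Σx = 144.4, Σy = 1610.8, Σxy = 43693.56, Σx² = 3823.32
Sxx = Σx² − (Σx)²/n = 3823.32 − 3475.226667 = 348.093333
Sxy = Σxy − (Σx)(Σy)/n = 43693.56 − 38766.586667 = 4926.973333
b = Sxy/Sxx = 4926.973333/348.093333 = 14.154173
a = ȳ − b·x̄ = 268.466667 − 14.154173·24.066667 = -72.177102

-72.177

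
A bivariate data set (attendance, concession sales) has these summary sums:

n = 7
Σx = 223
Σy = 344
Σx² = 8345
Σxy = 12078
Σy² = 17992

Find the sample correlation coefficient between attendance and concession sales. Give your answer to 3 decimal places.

Sxx = Σx² − (Σx)²/n = 8345 − 7104.142857 = 1240.857143
Sxy = Σxy − (Σx)(Σy)/n = 12078 − 10958.857143 = 1119.142857
Syy = Σy² − (Σy)²/n = 17992 − 16905.142857 = 1086.857143
r = Sxy/√(Sxx·Syy) = 1119.142857/√(1348634.448980) = 1119.142857/1161.307216 = 0.963692

0.964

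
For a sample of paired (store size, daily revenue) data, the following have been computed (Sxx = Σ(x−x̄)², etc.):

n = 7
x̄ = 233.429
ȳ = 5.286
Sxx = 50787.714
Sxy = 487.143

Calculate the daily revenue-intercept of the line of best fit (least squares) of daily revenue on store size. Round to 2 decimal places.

3.05

b = Sxy/Sxx = 487.143/50787.714 = 0.009592
a = ȳ − b·x̄ = 5.286 − 0.009592·233.429 = 3.047008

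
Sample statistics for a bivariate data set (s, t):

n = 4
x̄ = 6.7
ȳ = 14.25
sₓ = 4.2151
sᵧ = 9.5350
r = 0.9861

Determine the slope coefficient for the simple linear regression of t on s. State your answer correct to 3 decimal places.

b = r · sᵧ/sₓ = 0.9861 · 9.535/4.2151 = 2.230662

2.231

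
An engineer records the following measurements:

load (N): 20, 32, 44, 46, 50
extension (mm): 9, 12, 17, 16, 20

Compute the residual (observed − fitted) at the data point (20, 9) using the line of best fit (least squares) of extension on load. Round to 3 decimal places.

0.496

n = 5, Σx = 192, Σy = 74, Σxy = 3048, Σx² = 7976
Sxx = Σx² − (Σx)²/n = 7976 − 7372.8 = 603.2
Sxy = Σxy − (Σx)(Σy)/n = 3048 − 2841.6 = 206.4
b = Sxy/Sxx = 206.4/603.2 = 0.342175
a = ȳ − b·x̄ = 14.8 − 0.342175·38.4 = 1.660477
ŷ(20) = 1.660477 + 0.342175·20 = 8.503979
residual = y − ŷ = 9 − 8.503979 = 0.496021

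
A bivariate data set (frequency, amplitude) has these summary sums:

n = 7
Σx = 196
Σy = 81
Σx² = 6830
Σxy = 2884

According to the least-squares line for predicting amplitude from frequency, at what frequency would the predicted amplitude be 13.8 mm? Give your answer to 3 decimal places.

Sxx = Σx² − (Σx)²/n = 6830 − 5488 = 1342
Sxy = Σxy − (Σx)(Σy)/n = 2884 − 2268 = 616
b = Sxy/Sxx = 616/1342 = 0.459016
a = ȳ − b·x̄ = 11.571429 − 0.459016·28 = -1.281030
Set a + b·x = 13.8: x = (13.8 − (-1.281030)) / 0.459016 = 32.855102

32.855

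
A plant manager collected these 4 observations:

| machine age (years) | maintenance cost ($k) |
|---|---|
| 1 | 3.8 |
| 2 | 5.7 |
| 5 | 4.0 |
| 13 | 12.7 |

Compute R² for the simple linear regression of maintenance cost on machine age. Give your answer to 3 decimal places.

0.843

n = 4, Σx = 21, Σy = 26.2, Σxy = 200.3, Σx² = 199, Σy² = 224.22
Sxx = Σx² − (Σx)²/n = 199 − 110.25 = 88.75
Sxy = Σxy − (Σx)(Σy)/n = 200.3 − 137.55 = 62.75
Syy = Σy² − (Σy)²/n = 224.22 − 171.61 = 52.61
R² = Sxy²/(Sxx·Syy) = (62.75)²/(88.75·52.61) = 0.843317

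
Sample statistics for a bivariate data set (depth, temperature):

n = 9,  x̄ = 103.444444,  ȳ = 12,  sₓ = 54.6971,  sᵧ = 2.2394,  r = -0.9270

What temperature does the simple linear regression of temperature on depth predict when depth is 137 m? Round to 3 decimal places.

b = r · sᵧ/sₓ = -0.927 · 2.2394/54.6971 = -0.037953
a = ȳ − b·x̄ = 12 − (-0.037953)·103.444444 = 15.926036
ŷ(137) = a + b·137 = 15.926036 + (-0.037953)·137 = 10.726463

10.726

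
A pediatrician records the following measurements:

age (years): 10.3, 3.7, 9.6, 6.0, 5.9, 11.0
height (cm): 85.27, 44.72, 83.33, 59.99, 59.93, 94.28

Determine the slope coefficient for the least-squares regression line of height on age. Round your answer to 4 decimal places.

n = 6, Σx = 46.5, Σy = 427.52, Σxy = 3594.32, Σx² = 403.75
Sxx = Σx² − (Σx)²/n = 403.75 − 360.375 = 43.375
Sxy = Σxy − (Σx)(Σy)/n = 3594.32 − 3313.28 = 281.04
b = Sxy/Sxx = 281.04/43.375 = 6.479308

6.4793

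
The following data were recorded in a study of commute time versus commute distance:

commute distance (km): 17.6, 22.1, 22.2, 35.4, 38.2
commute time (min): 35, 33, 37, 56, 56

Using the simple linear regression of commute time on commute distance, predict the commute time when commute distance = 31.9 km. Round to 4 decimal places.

49.3044

n = 5, Σx = 135.5, Σy = 217, Σxy = 6288.3, Σx² = 4003.41
Sxx = Σx² − (Σx)²/n = 4003.41 − 3672.05 = 331.36
Sxy = Σxy − (Σx)(Σy)/n = 6288.3 − 5880.7 = 407.6
b = Sxy/Sxx = 407.6/331.36 = 1.230082
a = ȳ − b·x̄ = 43.4 − 1.230082·27.1 = 10.064775
ŷ(31.9) = a + b·31.9 = 10.064775 + 1.230082·31.9 = 49.304394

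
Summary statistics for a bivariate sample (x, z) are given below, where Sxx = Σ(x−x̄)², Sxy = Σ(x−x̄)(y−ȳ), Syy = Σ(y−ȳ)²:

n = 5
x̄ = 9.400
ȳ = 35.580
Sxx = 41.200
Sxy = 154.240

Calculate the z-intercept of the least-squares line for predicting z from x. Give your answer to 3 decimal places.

0.389

b = Sxy/Sxx = 154.24/41.2 = 3.743689
a = ȳ − b·x̄ = 35.58 − 3.743689·9.4 = 0.389320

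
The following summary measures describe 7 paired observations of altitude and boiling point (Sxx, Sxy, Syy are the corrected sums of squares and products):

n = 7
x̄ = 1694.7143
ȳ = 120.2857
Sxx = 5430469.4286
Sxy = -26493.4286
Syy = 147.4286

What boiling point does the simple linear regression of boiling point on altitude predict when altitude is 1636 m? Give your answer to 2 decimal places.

120.57

b = Sxy/Sxx = -26493.4286/5430469.4286 = -0.004879
a = ȳ − b·x̄ = 120.2857 − (-0.004879)·1694.7143 = 128.553639
ŷ(1636) = a + b·1636 = 128.553639 + (-0.004879)·1636 = 120.572147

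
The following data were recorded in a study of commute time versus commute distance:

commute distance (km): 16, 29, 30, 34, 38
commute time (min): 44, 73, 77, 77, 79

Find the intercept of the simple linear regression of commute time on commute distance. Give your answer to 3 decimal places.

n = 5, Σx = 147, Σy = 350, Σxy = 10751, Σx² = 4597
Sxx = Σx² − (Σx)²/n = 4597 − 4321.8 = 275.2
Sxy = Σxy − (Σx)(Σy)/n = 10751 − 10290 = 461
b = Sxy/Sxx = 461/275.2 = 1.675145
a = ȳ − b·x̄ = 70 − 1.675145·29.4 = 20.750727

20.751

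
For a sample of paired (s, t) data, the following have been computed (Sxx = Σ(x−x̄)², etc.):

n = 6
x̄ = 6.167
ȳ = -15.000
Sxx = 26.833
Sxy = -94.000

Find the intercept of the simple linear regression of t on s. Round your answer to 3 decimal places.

6.604

b = Sxy/Sxx = -94/26.833 = -3.503149
a = ȳ − b·x̄ = -15 − (-3.503149)·6.167 = 6.603921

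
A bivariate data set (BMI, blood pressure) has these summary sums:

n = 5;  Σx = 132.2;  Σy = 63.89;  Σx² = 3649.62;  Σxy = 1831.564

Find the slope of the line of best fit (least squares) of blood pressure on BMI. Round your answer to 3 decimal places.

0.923

Sxx = Σx² − (Σx)²/n = 3649.62 − 3495.368 = 154.252
Sxy = Σxy − (Σx)(Σy)/n = 1831.564 − 1689.2516 = 142.3124
b = Sxy/Sxx = 142.3124/154.252 = 0.922597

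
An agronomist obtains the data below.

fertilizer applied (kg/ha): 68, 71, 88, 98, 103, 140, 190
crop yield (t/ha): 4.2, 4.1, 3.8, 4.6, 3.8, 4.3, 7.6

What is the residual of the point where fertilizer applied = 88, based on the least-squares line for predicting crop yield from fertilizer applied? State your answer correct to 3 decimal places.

-0.304

n = 7, Σx = 758, Σy = 32.4, Σxy = 3799.3, Σx² = 93322
Sxx = Σx² − (Σx)²/n = 93322 − 82080.571429 = 11241.428571
Sxy = Σxy − (Σx)(Σy)/n = 3799.3 − 3508.457143 = 290.842857
b = Sxy/Sxx = 290.842857/11241.428571 = 0.025872
a = ȳ − b·x̄ = 4.628571 − 0.025872·108.285714 = 1.826959
ŷ(88) = 1.826959 + 0.025872·88 = 4.103731
residual = y − ŷ = 3.8 − 4.103731 = -0.303731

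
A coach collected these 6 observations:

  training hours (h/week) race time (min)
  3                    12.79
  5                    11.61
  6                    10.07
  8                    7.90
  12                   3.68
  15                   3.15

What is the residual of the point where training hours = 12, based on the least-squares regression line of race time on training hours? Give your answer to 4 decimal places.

n = 6, Σx = 49, Σy = 49.2, Σxy = 311.45, Σx² = 503
Sxx = Σx² − (Σx)²/n = 503 − 400.166667 = 102.833333
Sxy = Σxy − (Σx)(Σy)/n = 311.45 − 401.8 = -90.35
b = Sxy/Sxx = -90.35/102.833333 = -0.878606
a = ȳ − b·x̄ = 8.2 − (-0.878606)·8.166667 = 15.375284
ŷ(12) = 15.375284 + (-0.878606)·12 = 4.832010
residual = y − ŷ = 3.68 − 4.832010 = -1.152010

-1.1520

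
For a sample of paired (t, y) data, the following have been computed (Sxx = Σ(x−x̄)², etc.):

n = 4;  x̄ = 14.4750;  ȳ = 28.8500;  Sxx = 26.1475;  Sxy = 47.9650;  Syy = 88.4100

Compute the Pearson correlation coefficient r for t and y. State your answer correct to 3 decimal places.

0.998

r = Sxy/√(Sxx·Syy) = 47.965/√(2311.700475) = 47.965/48.080146 = 0.997605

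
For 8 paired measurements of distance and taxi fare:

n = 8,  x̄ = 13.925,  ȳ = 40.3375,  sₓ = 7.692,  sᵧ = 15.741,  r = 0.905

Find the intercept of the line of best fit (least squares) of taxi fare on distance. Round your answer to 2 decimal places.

b = r · sᵧ/sₓ = 0.905 · 15.741/7.692 = 1.852003
a = ȳ − b·x̄ = 40.3375 − 1.852003·13.925 = 14.548362

14.55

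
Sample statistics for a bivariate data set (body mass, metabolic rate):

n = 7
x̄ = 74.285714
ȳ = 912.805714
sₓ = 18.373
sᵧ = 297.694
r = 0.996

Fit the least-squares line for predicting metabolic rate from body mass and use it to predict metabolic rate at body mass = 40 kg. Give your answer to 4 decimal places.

b = r · sᵧ/sₓ = 0.996 · 297.694/18.373 = 16.137986
a = ȳ − b·x̄ = 912.805714 − 16.137986·74.285714 = -286.016128
ŷ(40) = a + b·40 = -286.016128 + 16.137986·40 = 359.503328

359.5033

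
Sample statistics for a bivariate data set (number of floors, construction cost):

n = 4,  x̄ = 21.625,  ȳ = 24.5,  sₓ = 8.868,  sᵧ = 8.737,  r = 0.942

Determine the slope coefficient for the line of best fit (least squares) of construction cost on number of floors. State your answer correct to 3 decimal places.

0.928

b = r · sᵧ/sₓ = 0.942 · 8.737/8.868 = 0.928085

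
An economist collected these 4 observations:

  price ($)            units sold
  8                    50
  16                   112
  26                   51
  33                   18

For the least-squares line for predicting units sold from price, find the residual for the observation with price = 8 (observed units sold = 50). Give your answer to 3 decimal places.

n = 4, Σx = 83, Σy = 231, Σxy = 4112, Σx² = 2085
Sxx = Σx² − (Σx)²/n = 2085 − 1722.25 = 362.75
Sxy = Σxy − (Σx)(Σy)/n = 4112 − 4793.25 = -681.25
b = Sxy/Sxx = -681.25/362.75 = -1.878015
a = ȳ − b·x̄ = 57.75 − (-1.878015)·20.75 = 96.718815
ŷ(8) = 96.718815 + (-1.878015)·8 = 81.694693
residual = y − ŷ = 50 − 81.694693 = -31.694693

-31.695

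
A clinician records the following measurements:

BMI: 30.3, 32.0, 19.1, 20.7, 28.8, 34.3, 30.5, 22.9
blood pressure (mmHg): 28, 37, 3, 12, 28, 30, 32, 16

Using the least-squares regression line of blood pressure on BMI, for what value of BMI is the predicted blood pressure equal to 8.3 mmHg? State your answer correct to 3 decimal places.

n = 8, Σx = 218.6, Σy = 186, Σxy = 5515.9, Σx² = 6195.98
Sxx = Σx² − (Σx)²/n = 6195.98 − 5973.245 = 222.735
Sxy = Σxy − (Σx)(Σy)/n = 5515.9 − 5082.45 = 433.45
b = Sxy/Sxx = 433.45/222.735 = 1.946035
a = ȳ − b·x̄ = 23.25 − 1.946035·27.325 = -29.925393
Set a + b·x = 8.3: x = (8.3 − (-29.925393)) / 1.946035 = 19.642711

19.643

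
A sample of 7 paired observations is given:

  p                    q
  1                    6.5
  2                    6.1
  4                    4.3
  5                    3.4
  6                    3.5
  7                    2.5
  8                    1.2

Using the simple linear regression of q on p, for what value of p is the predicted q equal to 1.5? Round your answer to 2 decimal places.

n = 7, Σx = 33, Σy = 27.5, Σxy = 101, Σx² = 195
Sxx = Σx² − (Σx)²/n = 195 − 155.571429 = 39.428571
Sxy = Σxy − (Σx)(Σy)/n = 101 − 129.642857 = -28.642857
b = Sxy/Sxx = -28.642857/39.428571 = -0.726449
a = ȳ − b·x̄ = 3.928571 − (-0.726449)·4.714286 = 7.353261
Set a + b·x = 1.5: x = (1.5 − 7.353261) / (-0.726449) = 8.057357

8.06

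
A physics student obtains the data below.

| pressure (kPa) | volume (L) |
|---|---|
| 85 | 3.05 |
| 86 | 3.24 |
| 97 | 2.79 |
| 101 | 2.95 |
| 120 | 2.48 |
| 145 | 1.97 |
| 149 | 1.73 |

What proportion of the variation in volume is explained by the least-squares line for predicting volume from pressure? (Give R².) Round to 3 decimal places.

0.965

n = 7, Σx = 783, Σy = 18.21, Σxy = 1947.49, Σx² = 91857, Σy² = 49.3109
Sxx = Σx² − (Σx)²/n = 91857 − 87584.142857 = 4272.857143
Sxy = Σxy − (Σx)(Σy)/n = 1947.49 − 2036.918571 = -89.428571
Syy = Σy² − (Σy)²/n = 49.3109 − 47.372014 = 1.938886
R² = Sxy²/(Sxx·Syy) = (-89.428571)²/(4272.857143·1.938886) = 0.965344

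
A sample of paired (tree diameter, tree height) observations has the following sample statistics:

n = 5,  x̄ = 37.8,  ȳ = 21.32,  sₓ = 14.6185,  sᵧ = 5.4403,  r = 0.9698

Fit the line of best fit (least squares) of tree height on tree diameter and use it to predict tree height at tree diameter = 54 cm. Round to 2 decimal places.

27.17

b = r · sᵧ/sₓ = 0.9698 · 5.4403/14.6185 = 0.360913
a = ȳ − b·x̄ = 21.32 − 0.360913·37.8 = 7.677498
ŷ(54) = a + b·54 = 7.677498 + 0.360913·54 = 27.166786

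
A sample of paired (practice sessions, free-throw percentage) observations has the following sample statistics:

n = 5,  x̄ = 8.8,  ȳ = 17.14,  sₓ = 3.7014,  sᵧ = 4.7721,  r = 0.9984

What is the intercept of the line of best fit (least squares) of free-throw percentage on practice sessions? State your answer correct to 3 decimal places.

b = r · sᵧ/sₓ = 0.9984 · 4.7721/3.7014 = 1.287206
a = ȳ − b·x̄ = 17.14 − 1.287206·8.8 = 5.812586

5.813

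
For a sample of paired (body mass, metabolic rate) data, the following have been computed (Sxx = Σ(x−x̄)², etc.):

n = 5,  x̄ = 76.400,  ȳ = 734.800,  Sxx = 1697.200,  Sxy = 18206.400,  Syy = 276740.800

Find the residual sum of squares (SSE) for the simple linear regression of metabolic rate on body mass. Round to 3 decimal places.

b = Sxy/Sxx = 18206.4/1697.2 = 10.727316
SSE = Syy − b·Sxy = 276740.8 − 10.727316·18206.4 = 81435.001650

81435.002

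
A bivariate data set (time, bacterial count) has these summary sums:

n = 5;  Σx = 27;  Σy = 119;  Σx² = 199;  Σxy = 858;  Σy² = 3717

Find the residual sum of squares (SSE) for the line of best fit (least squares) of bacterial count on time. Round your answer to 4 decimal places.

12.6729

Sxx = Σx² − (Σx)²/n = 199 − 145.8 = 53.2
Sxy = Σxy − (Σx)(Σy)/n = 858 − 642.6 = 215.4
Syy = Σy² − (Σy)²/n = 3717 − 2832.2 = 884.8
b = Sxy/Sxx = 215.4/53.2 = 4.048872
SSE = Syy − b·Sxy = 884.8 − 4.048872·215.4 = 12.672932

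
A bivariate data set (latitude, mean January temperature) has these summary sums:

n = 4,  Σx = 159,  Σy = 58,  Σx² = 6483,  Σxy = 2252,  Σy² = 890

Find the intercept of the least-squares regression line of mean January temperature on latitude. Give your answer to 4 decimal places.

Sxx = Σx² − (Σx)²/n = 6483 − 6320.25 = 162.75
Sxy = Σxy − (Σx)(Σy)/n = 2252 − 2305.5 = -53.5
b = Sxy/Sxx = -53.5/162.75 = -0.328725
a = ȳ − b·x̄ = 14.5 − (-0.328725)·39.75 = 27.566820

27.5668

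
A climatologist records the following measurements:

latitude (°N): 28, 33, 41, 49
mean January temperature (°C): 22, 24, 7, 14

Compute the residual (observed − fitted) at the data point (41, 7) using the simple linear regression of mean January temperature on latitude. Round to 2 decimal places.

-7.86

n = 4, Σx = 151, Σy = 67, Σxy = 2381, Σx² = 5955
Sxx = Σx² − (Σx)²/n = 5955 − 5700.25 = 254.75
Sxy = Σxy − (Σx)(Σy)/n = 2381 − 2529.25 = -148.25
b = Sxy/Sxx = -148.25/254.75 = -0.581943
a = ȳ − b·x̄ = 16.75 − (-0.581943)·37.75 = 38.718351
ŷ(41) = 38.718351 + (-0.581943)·41 = 14.858685
residual = y − ŷ = 7 − 14.858685 = -7.858685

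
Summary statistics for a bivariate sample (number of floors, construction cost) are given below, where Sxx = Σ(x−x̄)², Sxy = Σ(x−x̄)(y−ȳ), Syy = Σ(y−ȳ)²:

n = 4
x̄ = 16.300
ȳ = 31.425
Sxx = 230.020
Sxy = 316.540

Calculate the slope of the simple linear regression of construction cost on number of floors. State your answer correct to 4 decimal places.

b = Sxy/Sxx = 316.54/230.02 = 1.376141

1.3761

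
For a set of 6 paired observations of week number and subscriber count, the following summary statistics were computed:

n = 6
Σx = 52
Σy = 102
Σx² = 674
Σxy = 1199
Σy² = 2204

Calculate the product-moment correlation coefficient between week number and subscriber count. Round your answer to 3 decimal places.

0.972

Sxx = Σx² − (Σx)²/n = 674 − 450.666667 = 223.333333
Sxy = Σxy − (Σx)(Σy)/n = 1199 − 884 = 315
Syy = Σy² − (Σy)²/n = 2204 − 1734 = 470
r = Sxy/√(Sxx·Syy) = 315/√(104966.666667) = 315/323.985596 = 0.972265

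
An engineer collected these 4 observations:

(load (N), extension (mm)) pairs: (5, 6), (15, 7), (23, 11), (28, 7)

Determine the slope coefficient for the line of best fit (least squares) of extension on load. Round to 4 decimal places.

n = 4, Σx = 71, Σy = 31, Σxy = 584, Σx² = 1563
Sxx = Σx² − (Σx)²/n = 1563 − 1260.25 = 302.75
Sxy = Σxy − (Σx)(Σy)/n = 584 − 550.25 = 33.75
b = Sxy/Sxx = 33.75/302.75 = 0.111478

0.1115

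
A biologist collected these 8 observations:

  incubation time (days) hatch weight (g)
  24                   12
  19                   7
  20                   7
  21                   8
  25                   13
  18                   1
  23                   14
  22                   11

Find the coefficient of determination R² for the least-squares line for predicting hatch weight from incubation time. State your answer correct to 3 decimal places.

n = 8, Σx = 172, Σy = 73, Σxy = 1636, Σx² = 3740, Σy² = 793
Sxx = Σx² − (Σx)²/n = 3740 − 3698 = 42
Sxy = Σxy − (Σx)(Σy)/n = 1636 − 1569.5 = 66.5
Syy = Σy² − (Σy)²/n = 793 − 666.125 = 126.875
R² = Sxy²/(Sxx·Syy) = (66.5)²/(42·126.875) = 0.829885

0.830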